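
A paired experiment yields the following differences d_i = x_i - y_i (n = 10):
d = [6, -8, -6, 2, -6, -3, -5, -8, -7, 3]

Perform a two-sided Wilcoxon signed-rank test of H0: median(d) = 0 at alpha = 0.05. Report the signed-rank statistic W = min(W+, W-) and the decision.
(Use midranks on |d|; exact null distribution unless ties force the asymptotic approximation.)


Step 1: Drop any zero differences (none here) and take |d_i|.
|d| = [6, 8, 6, 2, 6, 3, 5, 8, 7, 3]
Step 2: Midrank |d_i| (ties get averaged ranks).
ranks: |6|->6, |8|->9.5, |6|->6, |2|->1, |6|->6, |3|->2.5, |5|->4, |8|->9.5, |7|->8, |3|->2.5
Step 3: Attach original signs; sum ranks with positive sign and with negative sign.
W+ = 6 + 1 + 2.5 = 9.5
W- = 9.5 + 6 + 6 + 2.5 + 4 + 9.5 + 8 = 45.5
(Check: W+ + W- = 55 should equal n(n+1)/2 = 55.)
Step 4: Test statistic W = min(W+, W-) = 9.5.
Step 5: Ties in |d|, so use the tie-corrected normal approximation.
        E[W] = n(n+1)/4 = 10*11/4 = 27.5.
        Tie groups: |d|=3 (t=2), |d|=6 (t=3), |d|=8 (t=2); sum(t^3 - t) = 36.
        Var[W] = n(n+1)(2n+1)/24 - sum(t^3-t)/48 = 2310/24 - 36/48 = 95.5.
        z = (W - E[W]) / sqrt(Var[W]) = (9.5 - 27.5) / 9.7724 = -1.8419.
        Two-sided p = 2*Phi(z) = 0.065487.
Step 6: alpha = 0.05. fail to reject H0.

W+ = 9.5, W- = 45.5, W = min = 9.5, p = 0.065487, fail to reject H0.


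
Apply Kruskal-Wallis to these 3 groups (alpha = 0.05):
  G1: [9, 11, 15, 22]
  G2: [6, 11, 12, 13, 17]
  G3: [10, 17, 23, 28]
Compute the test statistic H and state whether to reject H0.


Step 1: Combine all N = 13 observations and assign midranks.
sorted (value, group, rank): (6,G2,1), (9,G1,2), (10,G3,3), (11,G1,4.5), (11,G2,4.5), (12,G2,6), (13,G2,7), (15,G1,8), (17,G2,9.5), (17,G3,9.5), (22,G1,11), (23,G3,12), (28,G3,13)
Step 2: Sum ranks within each group.
R_1 = 25.5 (n_1 = 4)
R_2 = 28 (n_2 = 5)
R_3 = 37.5 (n_3 = 4)
Step 3: H = 12/(N(N+1)) * sum(R_i^2/n_i) - 3(N+1)
     = 12/(13*14) * (25.5^2/4 + 28^2/5 + 37.5^2/4) - 3*14
     = 0.065934 * 670.925 - 42
     = 2.236813.
Step 4: Ties present; correction factor C = 1 - 12/(13^3 - 13) = 0.994505. Corrected H = 2.236813 / 0.994505 = 2.249171.
Step 5: Under H0, H ~ chi^2(2); p-value = 0.324787.
Step 6: alpha = 0.05. fail to reject H0.

H = 2.2492, df = 2, p = 0.324787, fail to reject H0.


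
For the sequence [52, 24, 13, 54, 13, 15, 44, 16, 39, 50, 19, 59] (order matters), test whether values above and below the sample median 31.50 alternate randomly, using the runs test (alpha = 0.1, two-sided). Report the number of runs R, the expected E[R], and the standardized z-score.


Step 1: Compute median = 31.50; label A = above, B = below.
Labels in order: ABBABBABAABA  (n_A = 6, n_B = 6)
Step 2: Count runs R = 9.
Step 3: Under H0 (random ordering), E[R] = 2*n_A*n_B/(n_A+n_B) + 1 = 2*6*6/12 + 1 = 7.0000.
        Var[R] = 2*n_A*n_B*(2*n_A*n_B - n_A - n_B) / ((n_A+n_B)^2 * (n_A+n_B-1)) = 4320/1584 = 2.7273.
        SD[R] = 1.6514.
Step 4: Continuity-corrected z = (R - 0.5 - E[R]) / SD[R] = (9 - 0.5 - 7.0000) / 1.6514 = 0.9083.
Step 5: Two-sided p-value via normal approximation = 2*(1 - Phi(|z|)) = 0.363722.
Step 6: alpha = 0.1. fail to reject H0.

R = 9, z = 0.9083, p = 0.363722, fail to reject H0.


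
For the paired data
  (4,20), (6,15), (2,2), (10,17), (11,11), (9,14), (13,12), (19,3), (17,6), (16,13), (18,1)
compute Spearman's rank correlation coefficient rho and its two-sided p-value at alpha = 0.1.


Step 1: Rank x and y separately (midranks; no ties here).
rank(x): 4->2, 6->3, 2->1, 10->5, 11->6, 9->4, 13->7, 19->11, 17->9, 16->8, 18->10
rank(y): 20->11, 15->9, 2->2, 17->10, 11->5, 14->8, 12->6, 3->3, 6->4, 13->7, 1->1
Step 2: d_i = R_x(i) - R_y(i); compute d_i^2.
  (2-11)^2=81, (3-9)^2=36, (1-2)^2=1, (5-10)^2=25, (6-5)^2=1, (4-8)^2=16, (7-6)^2=1, (11-3)^2=64, (9-4)^2=25, (8-7)^2=1, (10-1)^2=81
sum(d^2) = 332.
Step 3: rho = 1 - 6*332 / (11*(11^2 - 1)) = 1 - 1992/1320 = -0.509091.
Step 4: Under H0, t = rho * sqrt((n-2)/(1-rho^2)) = -1.7744 ~ t(9).
Step 5: Two-sided p-value from the t-distribution with 9 df = 0.109737.
Step 6: alpha = 0.1. fail to reject H0.

rho = -0.5091, p = 0.109737, fail to reject H0 at alpha = 0.1.


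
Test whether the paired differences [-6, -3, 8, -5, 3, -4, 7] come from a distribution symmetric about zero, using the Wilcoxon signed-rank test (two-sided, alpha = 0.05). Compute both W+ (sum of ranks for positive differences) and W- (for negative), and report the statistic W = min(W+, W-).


Step 1: Drop any zero differences (none here) and take |d_i|.
|d| = [6, 3, 8, 5, 3, 4, 7]
Step 2: Midrank |d_i| (ties get averaged ranks).
ranks: |6|->5, |3|->1.5, |8|->7, |5|->4, |3|->1.5, |4|->3, |7|->6
Step 3: Attach original signs; sum ranks with positive sign and with negative sign.
W+ = 7 + 1.5 + 6 = 14.5
W- = 5 + 1.5 + 4 + 3 = 13.5
(Check: W+ + W- = 28 should equal n(n+1)/2 = 28.)
Step 4: Test statistic W = min(W+, W-) = 13.5.
Step 5: Ties in |d|, so use the tie-corrected normal approximation.
        E[W] = n(n+1)/4 = 7*8/4 = 14.
        Tie groups: |d|=3 (t=2); sum(t^3 - t) = 6.
        Var[W] = n(n+1)(2n+1)/24 - sum(t^3-t)/48 = 840/24 - 6/48 = 34.875.
        z = (W - E[W]) / sqrt(Var[W]) = (13.5 - 14) / 5.9055 = -0.0847.
        Two-sided p = 2*Phi(z) = 0.932526.
Step 6: alpha = 0.05. fail to reject H0.

W+ = 14.5, W- = 13.5, W = min = 13.5, p = 0.932526, fail to reject H0.


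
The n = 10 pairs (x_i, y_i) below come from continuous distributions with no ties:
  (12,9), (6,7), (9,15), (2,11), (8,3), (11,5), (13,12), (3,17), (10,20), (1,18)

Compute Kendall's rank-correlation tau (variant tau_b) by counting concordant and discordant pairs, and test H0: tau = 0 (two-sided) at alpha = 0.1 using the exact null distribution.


Step 1: Enumerate the 45 unordered pairs (i,j) with i<j and classify each by sign(x_j-x_i) * sign(y_j-y_i).
  (1,2):dx=-6,dy=-2->C; (1,3):dx=-3,dy=+6->D; (1,4):dx=-10,dy=+2->D; (1,5):dx=-4,dy=-6->C
  (1,6):dx=-1,dy=-4->C; (1,7):dx=+1,dy=+3->C; (1,8):dx=-9,dy=+8->D; (1,9):dx=-2,dy=+11->D
  (1,10):dx=-11,dy=+9->D; (2,3):dx=+3,dy=+8->C; (2,4):dx=-4,dy=+4->D; (2,5):dx=+2,dy=-4->D
  (2,6):dx=+5,dy=-2->D; (2,7):dx=+7,dy=+5->C; (2,8):dx=-3,dy=+10->D; (2,9):dx=+4,dy=+13->C
  (2,10):dx=-5,dy=+11->D; (3,4):dx=-7,dy=-4->C; (3,5):dx=-1,dy=-12->C; (3,6):dx=+2,dy=-10->D
  (3,7):dx=+4,dy=-3->D; (3,8):dx=-6,dy=+2->D; (3,9):dx=+1,dy=+5->C; (3,10):dx=-8,dy=+3->D
  (4,5):dx=+6,dy=-8->D; (4,6):dx=+9,dy=-6->D; (4,7):dx=+11,dy=+1->C; (4,8):dx=+1,dy=+6->C
  (4,9):dx=+8,dy=+9->C; (4,10):dx=-1,dy=+7->D; (5,6):dx=+3,dy=+2->C; (5,7):dx=+5,dy=+9->C
  (5,8):dx=-5,dy=+14->D; (5,9):dx=+2,dy=+17->C; (5,10):dx=-7,dy=+15->D; (6,7):dx=+2,dy=+7->C
  (6,8):dx=-8,dy=+12->D; (6,9):dx=-1,dy=+15->D; (6,10):dx=-10,dy=+13->D; (7,8):dx=-10,dy=+5->D
  (7,9):dx=-3,dy=+8->D; (7,10):dx=-12,dy=+6->D; (8,9):dx=+7,dy=+3->C; (8,10):dx=-2,dy=+1->D
  (9,10):dx=-9,dy=-2->C
Step 2: C = 19, D = 26, total pairs = 45.
Step 3: tau = (C - D)/(n(n-1)/2) = (19 - 26)/45 = -0.155556.
Step 4: Exact two-sided p-value (enumerate n! = 3628800 permutations of y under H0): p = 0.600654.
Step 5: alpha = 0.1. fail to reject H0.

tau_b = -0.1556 (C=19, D=26), p = 0.600654, fail to reject H0.


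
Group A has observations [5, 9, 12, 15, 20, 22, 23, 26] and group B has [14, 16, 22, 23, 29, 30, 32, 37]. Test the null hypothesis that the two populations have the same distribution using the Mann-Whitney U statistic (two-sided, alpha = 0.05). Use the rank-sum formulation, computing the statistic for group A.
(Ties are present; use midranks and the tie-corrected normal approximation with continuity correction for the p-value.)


Step 1: Combine and sort all 16 observations; assign midranks.
sorted (value, group): (5,X), (9,X), (12,X), (14,Y), (15,X), (16,Y), (20,X), (22,X), (22,Y), (23,X), (23,Y), (26,X), (29,Y), (30,Y), (32,Y), (37,Y)
ranks: 5->1, 9->2, 12->3, 14->4, 15->5, 16->6, 20->7, 22->8.5, 22->8.5, 23->10.5, 23->10.5, 26->12, 29->13, 30->14, 32->15, 37->16
Step 2: Rank sum for X: R1 = 1 + 2 + 3 + 5 + 7 + 8.5 + 10.5 + 12 = 49.
Step 3: U_X = R1 - n1(n1+1)/2 = 49 - 8*9/2 = 49 - 36 = 13.
       U_Y = n1*n2 - U_X = 64 - 13 = 51.
Step 4: Ties are present, so use the tie-corrected normal approximation (with continuity correction) for the p-value.
Step 5: p-value = 0.051685; compare to alpha = 0.05. fail to reject H0.

U_X = 13, p = 0.051685, fail to reject H0 at alpha = 0.05.


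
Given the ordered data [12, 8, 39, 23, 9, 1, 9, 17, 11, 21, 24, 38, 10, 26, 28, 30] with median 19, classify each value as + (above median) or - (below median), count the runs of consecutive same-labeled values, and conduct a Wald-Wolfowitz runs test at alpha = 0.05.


Step 1: Compute median = 19; label A = above, B = below.
Labels in order: BBAABBBBBAAABAAA  (n_A = 8, n_B = 8)
Step 2: Count runs R = 6.
Step 3: Under H0 (random ordering), E[R] = 2*n_A*n_B/(n_A+n_B) + 1 = 2*8*8/16 + 1 = 9.0000.
        Var[R] = 2*n_A*n_B*(2*n_A*n_B - n_A - n_B) / ((n_A+n_B)^2 * (n_A+n_B-1)) = 14336/3840 = 3.7333.
        SD[R] = 1.9322.
Step 4: Continuity-corrected z = (R + 0.5 - E[R]) / SD[R] = (6 + 0.5 - 9.0000) / 1.9322 = -1.2939.
Step 5: Two-sided p-value via normal approximation = 2*(1 - Phi(|z|)) = 0.195709.
Step 6: alpha = 0.05. fail to reject H0.

R = 6, z = -1.2939, p = 0.195709, fail to reject H0.


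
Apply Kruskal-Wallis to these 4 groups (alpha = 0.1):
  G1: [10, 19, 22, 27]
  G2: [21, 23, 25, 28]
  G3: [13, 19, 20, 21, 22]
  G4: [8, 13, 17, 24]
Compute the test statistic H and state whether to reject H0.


Step 1: Combine all N = 17 observations and assign midranks.
sorted (value, group, rank): (8,G4,1), (10,G1,2), (13,G3,3.5), (13,G4,3.5), (17,G4,5), (19,G1,6.5), (19,G3,6.5), (20,G3,8), (21,G2,9.5), (21,G3,9.5), (22,G1,11.5), (22,G3,11.5), (23,G2,13), (24,G4,14), (25,G2,15), (27,G1,16), (28,G2,17)
Step 2: Sum ranks within each group.
R_1 = 36 (n_1 = 4)
R_2 = 54.5 (n_2 = 4)
R_3 = 39 (n_3 = 5)
R_4 = 23.5 (n_4 = 4)
Step 3: H = 12/(N(N+1)) * sum(R_i^2/n_i) - 3(N+1)
     = 12/(17*18) * (36^2/4 + 54.5^2/4 + 39^2/5 + 23.5^2/4) - 3*18
     = 0.039216 * 1508.83 - 54
     = 5.169608.
Step 4: Ties present; correction factor C = 1 - 24/(17^3 - 17) = 0.995098. Corrected H = 5.169608 / 0.995098 = 5.195074.
Step 5: Under H0, H ~ chi^2(3); p-value = 0.158058.
Step 6: alpha = 0.1. fail to reject H0.

H = 5.1951, df = 3, p = 0.158058, fail to reject H0.


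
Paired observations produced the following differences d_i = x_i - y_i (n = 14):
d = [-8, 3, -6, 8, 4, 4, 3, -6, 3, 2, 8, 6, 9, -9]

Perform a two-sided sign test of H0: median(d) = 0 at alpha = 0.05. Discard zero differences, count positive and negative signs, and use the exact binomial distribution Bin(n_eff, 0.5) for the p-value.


Step 1: Discard zero differences. Original n = 14; n_eff = number of nonzero differences = 14.
Nonzero differences (with sign): -8, +3, -6, +8, +4, +4, +3, -6, +3, +2, +8, +6, +9, -9
Step 2: Count signs: positive = 10, negative = 4.
Step 3: Under H0: P(positive) = 0.5, so the number of positives S ~ Bin(14, 0.5).
Step 4: Two-sided exact p-value = sum of Bin(14,0.5) probabilities at or below the observed probability = 0.179565.
Step 5: alpha = 0.05. fail to reject H0.

n_eff = 14, pos = 10, neg = 4, p = 0.179565, fail to reject H0.


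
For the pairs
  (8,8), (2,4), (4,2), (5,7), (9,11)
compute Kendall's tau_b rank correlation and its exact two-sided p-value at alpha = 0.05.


Step 1: Enumerate the 10 unordered pairs (i,j) with i<j and classify each by sign(x_j-x_i) * sign(y_j-y_i).
  (1,2):dx=-6,dy=-4->C; (1,3):dx=-4,dy=-6->C; (1,4):dx=-3,dy=-1->C; (1,5):dx=+1,dy=+3->C
  (2,3):dx=+2,dy=-2->D; (2,4):dx=+3,dy=+3->C; (2,5):dx=+7,dy=+7->C; (3,4):dx=+1,dy=+5->C
  (3,5):dx=+5,dy=+9->C; (4,5):dx=+4,dy=+4->C
Step 2: C = 9, D = 1, total pairs = 10.
Step 3: tau = (C - D)/(n(n-1)/2) = (9 - 1)/10 = 0.800000.
Step 4: Exact two-sided p-value (enumerate n! = 120 permutations of y under H0): p = 0.083333.
Step 5: alpha = 0.05. fail to reject H0.

tau_b = 0.8000 (C=9, D=1), p = 0.083333, fail to reject H0.


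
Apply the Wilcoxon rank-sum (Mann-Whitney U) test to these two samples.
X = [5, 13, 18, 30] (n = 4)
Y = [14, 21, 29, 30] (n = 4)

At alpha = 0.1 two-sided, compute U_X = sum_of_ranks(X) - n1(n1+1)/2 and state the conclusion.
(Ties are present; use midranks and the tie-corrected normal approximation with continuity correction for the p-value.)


Step 1: Combine and sort all 8 observations; assign midranks.
sorted (value, group): (5,X), (13,X), (14,Y), (18,X), (21,Y), (29,Y), (30,X), (30,Y)
ranks: 5->1, 13->2, 14->3, 18->4, 21->5, 29->6, 30->7.5, 30->7.5
Step 2: Rank sum for X: R1 = 1 + 2 + 4 + 7.5 = 14.5.
Step 3: U_X = R1 - n1(n1+1)/2 = 14.5 - 4*5/2 = 14.5 - 10 = 4.5.
       U_Y = n1*n2 - U_X = 16 - 4.5 = 11.5.
Step 4: Ties are present, so use the tie-corrected normal approximation (with continuity correction) for the p-value.
Step 5: p-value = 0.383630; compare to alpha = 0.1. fail to reject H0.

U_X = 4.5, p = 0.383630, fail to reject H0 at alpha = 0.1.


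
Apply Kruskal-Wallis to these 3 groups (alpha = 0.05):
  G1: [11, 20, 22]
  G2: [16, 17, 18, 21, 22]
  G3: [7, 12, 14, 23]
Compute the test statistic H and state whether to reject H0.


Step 1: Combine all N = 12 observations and assign midranks.
sorted (value, group, rank): (7,G3,1), (11,G1,2), (12,G3,3), (14,G3,4), (16,G2,5), (17,G2,6), (18,G2,7), (20,G1,8), (21,G2,9), (22,G1,10.5), (22,G2,10.5), (23,G3,12)
Step 2: Sum ranks within each group.
R_1 = 20.5 (n_1 = 3)
R_2 = 37.5 (n_2 = 5)
R_3 = 20 (n_3 = 4)
Step 3: H = 12/(N(N+1)) * sum(R_i^2/n_i) - 3(N+1)
     = 12/(12*13) * (20.5^2/3 + 37.5^2/5 + 20^2/4) - 3*13
     = 0.076923 * 521.333 - 39
     = 1.102564.
Step 4: Ties present; correction factor C = 1 - 6/(12^3 - 12) = 0.996503. Corrected H = 1.102564 / 0.996503 = 1.106433.
Step 5: Under H0, H ~ chi^2(2); p-value = 0.575097.
Step 6: alpha = 0.05. fail to reject H0.

H = 1.1064, df = 2, p = 0.575097, fail to reject H0.


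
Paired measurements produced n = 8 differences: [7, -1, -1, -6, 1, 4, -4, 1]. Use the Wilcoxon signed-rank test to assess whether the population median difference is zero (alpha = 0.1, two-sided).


Step 1: Drop any zero differences (none here) and take |d_i|.
|d| = [7, 1, 1, 6, 1, 4, 4, 1]
Step 2: Midrank |d_i| (ties get averaged ranks).
ranks: |7|->8, |1|->2.5, |1|->2.5, |6|->7, |1|->2.5, |4|->5.5, |4|->5.5, |1|->2.5
Step 3: Attach original signs; sum ranks with positive sign and with negative sign.
W+ = 8 + 2.5 + 5.5 + 2.5 = 18.5
W- = 2.5 + 2.5 + 7 + 5.5 = 17.5
(Check: W+ + W- = 36 should equal n(n+1)/2 = 36.)
Step 4: Test statistic W = min(W+, W-) = 17.5.
Step 5: Ties in |d|, so use the tie-corrected normal approximation.
        E[W] = n(n+1)/4 = 8*9/4 = 18.
        Tie groups: |d|=1 (t=4), |d|=4 (t=2); sum(t^3 - t) = 66.
        Var[W] = n(n+1)(2n+1)/24 - sum(t^3-t)/48 = 1224/24 - 66/48 = 49.625.
        z = (W - E[W]) / sqrt(Var[W]) = (17.5 - 18) / 7.0445 = -0.0710.
        Two-sided p = 2*Phi(z) = 0.943416.
Step 6: alpha = 0.1. fail to reject H0.

W+ = 18.5, W- = 17.5, W = min = 17.5, p = 0.943416, fail to reject H0.


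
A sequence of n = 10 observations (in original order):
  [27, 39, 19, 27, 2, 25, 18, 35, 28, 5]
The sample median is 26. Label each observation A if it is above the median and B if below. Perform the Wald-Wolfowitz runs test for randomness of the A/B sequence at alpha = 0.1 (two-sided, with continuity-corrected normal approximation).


Step 1: Compute median = 26; label A = above, B = below.
Labels in order: AABABBBAAB  (n_A = 5, n_B = 5)
Step 2: Count runs R = 6.
Step 3: Under H0 (random ordering), E[R] = 2*n_A*n_B/(n_A+n_B) + 1 = 2*5*5/10 + 1 = 6.0000.
        Var[R] = 2*n_A*n_B*(2*n_A*n_B - n_A - n_B) / ((n_A+n_B)^2 * (n_A+n_B-1)) = 2000/900 = 2.2222.
        SD[R] = 1.4907.
Step 4: R = E[R], so z = 0 with no continuity correction.
Step 5: Two-sided p-value via normal approximation = 2*(1 - Phi(|z|)) = 1.000000.
Step 6: alpha = 0.1. fail to reject H0.

R = 6, z = 0.0000, p = 1.000000, fail to reject H0.


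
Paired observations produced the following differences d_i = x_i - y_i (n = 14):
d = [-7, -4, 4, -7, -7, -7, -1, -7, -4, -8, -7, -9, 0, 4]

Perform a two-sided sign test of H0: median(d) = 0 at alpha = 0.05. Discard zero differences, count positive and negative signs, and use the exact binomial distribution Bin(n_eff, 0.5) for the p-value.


Step 1: Discard zero differences. Original n = 14; n_eff = number of nonzero differences = 13.
Nonzero differences (with sign): -7, -4, +4, -7, -7, -7, -1, -7, -4, -8, -7, -9, +4
Step 2: Count signs: positive = 2, negative = 11.
Step 3: Under H0: P(positive) = 0.5, so the number of positives S ~ Bin(13, 0.5).
Step 4: Two-sided exact p-value = sum of Bin(13,0.5) probabilities at or below the observed probability = 0.022461.
Step 5: alpha = 0.05. reject H0.

n_eff = 13, pos = 2, neg = 11, p = 0.022461, reject H0.


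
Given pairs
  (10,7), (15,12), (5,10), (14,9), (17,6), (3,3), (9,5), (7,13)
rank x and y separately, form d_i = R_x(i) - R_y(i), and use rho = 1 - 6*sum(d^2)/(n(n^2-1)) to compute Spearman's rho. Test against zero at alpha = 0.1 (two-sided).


Step 1: Rank x and y separately (midranks; no ties here).
rank(x): 10->5, 15->7, 5->2, 14->6, 17->8, 3->1, 9->4, 7->3
rank(y): 7->4, 12->7, 10->6, 9->5, 6->3, 3->1, 5->2, 13->8
Step 2: d_i = R_x(i) - R_y(i); compute d_i^2.
  (5-4)^2=1, (7-7)^2=0, (2-6)^2=16, (6-5)^2=1, (8-3)^2=25, (1-1)^2=0, (4-2)^2=4, (3-8)^2=25
sum(d^2) = 72.
Step 3: rho = 1 - 6*72 / (8*(8^2 - 1)) = 1 - 432/504 = 0.142857.
Step 4: Under H0, t = rho * sqrt((n-2)/(1-rho^2)) = 0.3536 ~ t(6).
Step 5: Two-sided p-value from the t-distribution with 6 df = 0.735765.
Step 6: alpha = 0.1. fail to reject H0.

rho = 0.1429, p = 0.735765, fail to reject H0 at alpha = 0.1.


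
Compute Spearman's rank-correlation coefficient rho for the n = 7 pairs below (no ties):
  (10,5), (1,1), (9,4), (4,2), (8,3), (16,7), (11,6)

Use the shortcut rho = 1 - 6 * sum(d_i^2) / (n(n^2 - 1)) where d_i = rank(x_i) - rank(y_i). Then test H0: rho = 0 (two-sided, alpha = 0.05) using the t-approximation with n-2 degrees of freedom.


Step 1: Rank x and y separately (midranks; no ties here).
rank(x): 10->5, 1->1, 9->4, 4->2, 8->3, 16->7, 11->6
rank(y): 5->5, 1->1, 4->4, 2->2, 3->3, 7->7, 6->6
Step 2: d_i = R_x(i) - R_y(i); compute d_i^2.
  (5-5)^2=0, (1-1)^2=0, (4-4)^2=0, (2-2)^2=0, (3-3)^2=0, (7-7)^2=0, (6-6)^2=0
sum(d^2) = 0.
Step 3: rho = 1 - 6*0 / (7*(7^2 - 1)) = 1 - 0/336 = 1.000000.
Step 5: Two-sided p-value from the t-distribution with 5 df = 0.000000.
Step 6: alpha = 0.05. reject H0.

rho = 1.0000, p = 0.000000, reject H0 at alpha = 0.05.


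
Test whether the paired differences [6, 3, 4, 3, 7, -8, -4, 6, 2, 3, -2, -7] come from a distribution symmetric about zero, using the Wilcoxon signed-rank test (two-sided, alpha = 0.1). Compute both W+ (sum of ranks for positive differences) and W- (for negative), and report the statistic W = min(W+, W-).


Step 1: Drop any zero differences (none here) and take |d_i|.
|d| = [6, 3, 4, 3, 7, 8, 4, 6, 2, 3, 2, 7]
Step 2: Midrank |d_i| (ties get averaged ranks).
ranks: |6|->8.5, |3|->4, |4|->6.5, |3|->4, |7|->10.5, |8|->12, |4|->6.5, |6|->8.5, |2|->1.5, |3|->4, |2|->1.5, |7|->10.5
Step 3: Attach original signs; sum ranks with positive sign and with negative sign.
W+ = 8.5 + 4 + 6.5 + 4 + 10.5 + 8.5 + 1.5 + 4 = 47.5
W- = 12 + 6.5 + 1.5 + 10.5 = 30.5
(Check: W+ + W- = 78 should equal n(n+1)/2 = 78.)
Step 4: Test statistic W = min(W+, W-) = 30.5.
Step 5: Ties in |d|, so use the tie-corrected normal approximation.
        E[W] = n(n+1)/4 = 12*13/4 = 39.
        Tie groups: |d|=2 (t=2), |d|=3 (t=3), |d|=4 (t=2), |d|=6 (t=2), |d|=7 (t=2); sum(t^3 - t) = 48.
        Var[W] = n(n+1)(2n+1)/24 - sum(t^3-t)/48 = 3900/24 - 48/48 = 161.5.
        z = (W - E[W]) / sqrt(Var[W]) = (30.5 - 39) / 12.7083 = -0.6689.
        Two-sided p = 2*Phi(z) = 0.503587.
Step 6: alpha = 0.1. fail to reject H0.

W+ = 47.5, W- = 30.5, W = min = 30.5, p = 0.503587, fail to reject H0.


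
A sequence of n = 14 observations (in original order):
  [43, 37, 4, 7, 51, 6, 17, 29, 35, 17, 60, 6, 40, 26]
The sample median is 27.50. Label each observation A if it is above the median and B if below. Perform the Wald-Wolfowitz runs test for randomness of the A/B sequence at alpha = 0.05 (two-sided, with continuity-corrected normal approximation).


Step 1: Compute median = 27.50; label A = above, B = below.
Labels in order: AABBABBAABABAB  (n_A = 7, n_B = 7)
Step 2: Count runs R = 10.
Step 3: Under H0 (random ordering), E[R] = 2*n_A*n_B/(n_A+n_B) + 1 = 2*7*7/14 + 1 = 8.0000.
        Var[R] = 2*n_A*n_B*(2*n_A*n_B - n_A - n_B) / ((n_A+n_B)^2 * (n_A+n_B-1)) = 8232/2548 = 3.2308.
        SD[R] = 1.7974.
Step 4: Continuity-corrected z = (R - 0.5 - E[R]) / SD[R] = (10 - 0.5 - 8.0000) / 1.7974 = 0.8345.
Step 5: Two-sided p-value via normal approximation = 2*(1 - Phi(|z|)) = 0.403986.
Step 6: alpha = 0.05. fail to reject H0.

R = 10, z = 0.8345, p = 0.403986, fail to reject H0.


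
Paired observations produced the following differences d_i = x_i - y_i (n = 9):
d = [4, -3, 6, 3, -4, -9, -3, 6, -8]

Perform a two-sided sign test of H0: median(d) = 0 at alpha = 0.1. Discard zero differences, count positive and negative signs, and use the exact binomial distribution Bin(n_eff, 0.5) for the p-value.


Step 1: Discard zero differences. Original n = 9; n_eff = number of nonzero differences = 9.
Nonzero differences (with sign): +4, -3, +6, +3, -4, -9, -3, +6, -8
Step 2: Count signs: positive = 4, negative = 5.
Step 3: Under H0: P(positive) = 0.5, so the number of positives S ~ Bin(9, 0.5).
Step 4: Two-sided exact p-value = sum of Bin(9,0.5) probabilities at or below the observed probability = 1.000000.
Step 5: alpha = 0.1. fail to reject H0.

n_eff = 9, pos = 4, neg = 5, p = 1.000000, fail to reject H0.


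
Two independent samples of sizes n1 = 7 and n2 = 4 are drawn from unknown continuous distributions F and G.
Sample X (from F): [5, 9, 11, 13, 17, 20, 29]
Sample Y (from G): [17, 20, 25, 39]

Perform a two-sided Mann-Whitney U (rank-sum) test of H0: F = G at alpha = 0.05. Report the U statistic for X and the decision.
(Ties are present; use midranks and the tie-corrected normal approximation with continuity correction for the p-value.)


Step 1: Combine and sort all 11 observations; assign midranks.
sorted (value, group): (5,X), (9,X), (11,X), (13,X), (17,X), (17,Y), (20,X), (20,Y), (25,Y), (29,X), (39,Y)
ranks: 5->1, 9->2, 11->3, 13->4, 17->5.5, 17->5.5, 20->7.5, 20->7.5, 25->9, 29->10, 39->11
Step 2: Rank sum for X: R1 = 1 + 2 + 3 + 4 + 5.5 + 7.5 + 10 = 33.
Step 3: U_X = R1 - n1(n1+1)/2 = 33 - 7*8/2 = 33 - 28 = 5.
       U_Y = n1*n2 - U_X = 28 - 5 = 23.
Step 4: Ties are present, so use the tie-corrected normal approximation (with continuity correction) for the p-value.
Step 5: p-value = 0.106592; compare to alpha = 0.05. fail to reject H0.

U_X = 5, p = 0.106592, fail to reject H0 at alpha = 0.05.


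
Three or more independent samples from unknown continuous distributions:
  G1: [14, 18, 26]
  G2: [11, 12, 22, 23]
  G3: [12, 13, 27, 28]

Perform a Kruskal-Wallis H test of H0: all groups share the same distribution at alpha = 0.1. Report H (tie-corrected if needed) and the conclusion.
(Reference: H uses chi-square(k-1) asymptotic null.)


Step 1: Combine all N = 11 observations and assign midranks.
sorted (value, group, rank): (11,G2,1), (12,G2,2.5), (12,G3,2.5), (13,G3,4), (14,G1,5), (18,G1,6), (22,G2,7), (23,G2,8), (26,G1,9), (27,G3,10), (28,G3,11)
Step 2: Sum ranks within each group.
R_1 = 20 (n_1 = 3)
R_2 = 18.5 (n_2 = 4)
R_3 = 27.5 (n_3 = 4)
Step 3: H = 12/(N(N+1)) * sum(R_i^2/n_i) - 3(N+1)
     = 12/(11*12) * (20^2/3 + 18.5^2/4 + 27.5^2/4) - 3*12
     = 0.090909 * 407.958 - 36
     = 1.087121.
Step 4: Ties present; correction factor C = 1 - 6/(11^3 - 11) = 0.995455. Corrected H = 1.087121 / 0.995455 = 1.092085.
Step 5: Under H0, H ~ chi^2(2); p-value = 0.579238.
Step 6: alpha = 0.1. fail to reject H0.

H = 1.0921, df = 2, p = 0.579238, fail to reject H0.


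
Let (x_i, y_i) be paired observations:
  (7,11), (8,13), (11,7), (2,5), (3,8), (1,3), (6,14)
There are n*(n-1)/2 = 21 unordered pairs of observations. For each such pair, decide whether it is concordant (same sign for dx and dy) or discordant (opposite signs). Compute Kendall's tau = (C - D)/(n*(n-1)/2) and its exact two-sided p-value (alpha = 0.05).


Step 1: Enumerate the 21 unordered pairs (i,j) with i<j and classify each by sign(x_j-x_i) * sign(y_j-y_i).
  (1,2):dx=+1,dy=+2->C; (1,3):dx=+4,dy=-4->D; (1,4):dx=-5,dy=-6->C; (1,5):dx=-4,dy=-3->C
  (1,6):dx=-6,dy=-8->C; (1,7):dx=-1,dy=+3->D; (2,3):dx=+3,dy=-6->D; (2,4):dx=-6,dy=-8->C
  (2,5):dx=-5,dy=-5->C; (2,6):dx=-7,dy=-10->C; (2,7):dx=-2,dy=+1->D; (3,4):dx=-9,dy=-2->C
  (3,5):dx=-8,dy=+1->D; (3,6):dx=-10,dy=-4->C; (3,7):dx=-5,dy=+7->D; (4,5):dx=+1,dy=+3->C
  (4,6):dx=-1,dy=-2->C; (4,7):dx=+4,dy=+9->C; (5,6):dx=-2,dy=-5->C; (5,7):dx=+3,dy=+6->C
  (6,7):dx=+5,dy=+11->C
Step 2: C = 15, D = 6, total pairs = 21.
Step 3: tau = (C - D)/(n(n-1)/2) = (15 - 6)/21 = 0.428571.
Step 4: Exact two-sided p-value (enumerate n! = 5040 permutations of y under H0): p = 0.238889.
Step 5: alpha = 0.05. fail to reject H0.

tau_b = 0.4286 (C=15, D=6), p = 0.238889, fail to reject H0.


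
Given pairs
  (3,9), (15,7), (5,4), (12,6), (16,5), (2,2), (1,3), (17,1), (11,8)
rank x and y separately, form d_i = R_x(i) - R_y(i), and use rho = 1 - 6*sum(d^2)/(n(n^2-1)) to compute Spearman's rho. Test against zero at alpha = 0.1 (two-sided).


Step 1: Rank x and y separately (midranks; no ties here).
rank(x): 3->3, 15->7, 5->4, 12->6, 16->8, 2->2, 1->1, 17->9, 11->5
rank(y): 9->9, 7->7, 4->4, 6->6, 5->5, 2->2, 3->3, 1->1, 8->8
Step 2: d_i = R_x(i) - R_y(i); compute d_i^2.
  (3-9)^2=36, (7-7)^2=0, (4-4)^2=0, (6-6)^2=0, (8-5)^2=9, (2-2)^2=0, (1-3)^2=4, (9-1)^2=64, (5-8)^2=9
sum(d^2) = 122.
Step 3: rho = 1 - 6*122 / (9*(9^2 - 1)) = 1 - 732/720 = -0.016667.
Step 4: Under H0, t = rho * sqrt((n-2)/(1-rho^2)) = -0.0441 ~ t(7).
Step 5: Two-sided p-value from the t-distribution with 7 df = 0.966055.
Step 6: alpha = 0.1. fail to reject H0.

rho = -0.0167, p = 0.966055, fail to reject H0 at alpha = 0.1.


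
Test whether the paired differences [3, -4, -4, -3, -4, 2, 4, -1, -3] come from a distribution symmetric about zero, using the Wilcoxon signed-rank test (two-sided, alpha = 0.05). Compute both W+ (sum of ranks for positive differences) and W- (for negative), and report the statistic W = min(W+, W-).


Step 1: Drop any zero differences (none here) and take |d_i|.
|d| = [3, 4, 4, 3, 4, 2, 4, 1, 3]
Step 2: Midrank |d_i| (ties get averaged ranks).
ranks: |3|->4, |4|->7.5, |4|->7.5, |3|->4, |4|->7.5, |2|->2, |4|->7.5, |1|->1, |3|->4
Step 3: Attach original signs; sum ranks with positive sign and with negative sign.
W+ = 4 + 2 + 7.5 = 13.5
W- = 7.5 + 7.5 + 4 + 7.5 + 1 + 4 = 31.5
(Check: W+ + W- = 45 should equal n(n+1)/2 = 45.)
Step 4: Test statistic W = min(W+, W-) = 13.5.
Step 5: Ties in |d|, so use the tie-corrected normal approximation.
        E[W] = n(n+1)/4 = 9*10/4 = 22.5.
        Tie groups: |d|=3 (t=3), |d|=4 (t=4); sum(t^3 - t) = 84.
        Var[W] = n(n+1)(2n+1)/24 - sum(t^3-t)/48 = 1710/24 - 84/48 = 69.5.
        z = (W - E[W]) / sqrt(Var[W]) = (13.5 - 22.5) / 8.3367 = -1.0796.
        Two-sided p = 2*Phi(z) = 0.280334.
Step 6: alpha = 0.05. fail to reject H0.

W+ = 13.5, W- = 31.5, W = min = 13.5, p = 0.280334, fail to reject H0.


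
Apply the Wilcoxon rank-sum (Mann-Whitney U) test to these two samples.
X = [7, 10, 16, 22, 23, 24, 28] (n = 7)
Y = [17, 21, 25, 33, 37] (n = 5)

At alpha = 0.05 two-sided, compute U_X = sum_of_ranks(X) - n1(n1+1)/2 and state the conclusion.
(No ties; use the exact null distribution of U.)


Step 1: Combine and sort all 12 observations; assign midranks.
sorted (value, group): (7,X), (10,X), (16,X), (17,Y), (21,Y), (22,X), (23,X), (24,X), (25,Y), (28,X), (33,Y), (37,Y)
ranks: 7->1, 10->2, 16->3, 17->4, 21->5, 22->6, 23->7, 24->8, 25->9, 28->10, 33->11, 37->12
Step 2: Rank sum for X: R1 = 1 + 2 + 3 + 6 + 7 + 8 + 10 = 37.
Step 3: U_X = R1 - n1(n1+1)/2 = 37 - 7*8/2 = 37 - 28 = 9.
       U_Y = n1*n2 - U_X = 35 - 9 = 26.
Step 4: No ties, so the exact null distribution of U (based on enumerating the C(12,7) = 792 equally likely rank assignments) gives the two-sided p-value.
Step 5: p-value = 0.202020; compare to alpha = 0.05. fail to reject H0.

U_X = 9, p = 0.202020, fail to reject H0 at alpha = 0.05.


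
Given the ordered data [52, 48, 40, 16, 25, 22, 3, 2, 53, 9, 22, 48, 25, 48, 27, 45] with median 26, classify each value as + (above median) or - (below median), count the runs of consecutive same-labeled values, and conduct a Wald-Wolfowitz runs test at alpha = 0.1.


Step 1: Compute median = 26; label A = above, B = below.
Labels in order: AAABBBBBABBABAAA  (n_A = 8, n_B = 8)
Step 2: Count runs R = 7.
Step 3: Under H0 (random ordering), E[R] = 2*n_A*n_B/(n_A+n_B) + 1 = 2*8*8/16 + 1 = 9.0000.
        Var[R] = 2*n_A*n_B*(2*n_A*n_B - n_A - n_B) / ((n_A+n_B)^2 * (n_A+n_B-1)) = 14336/3840 = 3.7333.
        SD[R] = 1.9322.
Step 4: Continuity-corrected z = (R + 0.5 - E[R]) / SD[R] = (7 + 0.5 - 9.0000) / 1.9322 = -0.7763.
Step 5: Two-sided p-value via normal approximation = 2*(1 - Phi(|z|)) = 0.437558.
Step 6: alpha = 0.1. fail to reject H0.

R = 7, z = -0.7763, p = 0.437558, fail to reject H0.


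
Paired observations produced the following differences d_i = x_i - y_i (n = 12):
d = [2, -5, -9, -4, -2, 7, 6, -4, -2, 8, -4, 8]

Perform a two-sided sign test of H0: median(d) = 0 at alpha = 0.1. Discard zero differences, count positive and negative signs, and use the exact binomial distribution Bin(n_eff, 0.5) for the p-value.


Step 1: Discard zero differences. Original n = 12; n_eff = number of nonzero differences = 12.
Nonzero differences (with sign): +2, -5, -9, -4, -2, +7, +6, -4, -2, +8, -4, +8
Step 2: Count signs: positive = 5, negative = 7.
Step 3: Under H0: P(positive) = 0.5, so the number of positives S ~ Bin(12, 0.5).
Step 4: Two-sided exact p-value = sum of Bin(12,0.5) probabilities at or below the observed probability = 0.774414.
Step 5: alpha = 0.1. fail to reject H0.

n_eff = 12, pos = 5, neg = 7, p = 0.774414, fail to reject H0.


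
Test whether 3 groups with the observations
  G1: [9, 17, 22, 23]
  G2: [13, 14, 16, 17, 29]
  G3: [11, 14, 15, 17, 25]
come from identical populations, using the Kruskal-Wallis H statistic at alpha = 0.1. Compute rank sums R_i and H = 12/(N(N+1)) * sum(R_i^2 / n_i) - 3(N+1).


Step 1: Combine all N = 14 observations and assign midranks.
sorted (value, group, rank): (9,G1,1), (11,G3,2), (13,G2,3), (14,G2,4.5), (14,G3,4.5), (15,G3,6), (16,G2,7), (17,G1,9), (17,G2,9), (17,G3,9), (22,G1,11), (23,G1,12), (25,G3,13), (29,G2,14)
Step 2: Sum ranks within each group.
R_1 = 33 (n_1 = 4)
R_2 = 37.5 (n_2 = 5)
R_3 = 34.5 (n_3 = 5)
Step 3: H = 12/(N(N+1)) * sum(R_i^2/n_i) - 3(N+1)
     = 12/(14*15) * (33^2/4 + 37.5^2/5 + 34.5^2/5) - 3*15
     = 0.057143 * 791.55 - 45
     = 0.231429.
Step 4: Ties present; correction factor C = 1 - 30/(14^3 - 14) = 0.989011. Corrected H = 0.231429 / 0.989011 = 0.234000.
Step 5: Under H0, H ~ chi^2(2); p-value = 0.889585.
Step 6: alpha = 0.1. fail to reject H0.

H = 0.2340, df = 2, p = 0.889585, fail to reject H0.


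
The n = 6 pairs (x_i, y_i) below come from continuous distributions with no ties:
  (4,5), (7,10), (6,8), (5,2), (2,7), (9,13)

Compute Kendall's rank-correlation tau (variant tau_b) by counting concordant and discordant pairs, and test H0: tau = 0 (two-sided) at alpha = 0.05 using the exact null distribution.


Step 1: Enumerate the 15 unordered pairs (i,j) with i<j and classify each by sign(x_j-x_i) * sign(y_j-y_i).
  (1,2):dx=+3,dy=+5->C; (1,3):dx=+2,dy=+3->C; (1,4):dx=+1,dy=-3->D; (1,5):dx=-2,dy=+2->D
  (1,6):dx=+5,dy=+8->C; (2,3):dx=-1,dy=-2->C; (2,4):dx=-2,dy=-8->C; (2,5):dx=-5,dy=-3->C
  (2,6):dx=+2,dy=+3->C; (3,4):dx=-1,dy=-6->C; (3,5):dx=-4,dy=-1->C; (3,6):dx=+3,dy=+5->C
  (4,5):dx=-3,dy=+5->D; (4,6):dx=+4,dy=+11->C; (5,6):dx=+7,dy=+6->C
Step 2: C = 12, D = 3, total pairs = 15.
Step 3: tau = (C - D)/(n(n-1)/2) = (12 - 3)/15 = 0.600000.
Step 4: Exact two-sided p-value (enumerate n! = 720 permutations of y under H0): p = 0.136111.
Step 5: alpha = 0.05. fail to reject H0.

tau_b = 0.6000 (C=12, D=3), p = 0.136111, fail to reject H0.


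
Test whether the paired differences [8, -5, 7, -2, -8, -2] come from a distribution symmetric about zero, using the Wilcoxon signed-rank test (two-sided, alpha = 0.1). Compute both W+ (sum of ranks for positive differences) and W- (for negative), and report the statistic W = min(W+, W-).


Step 1: Drop any zero differences (none here) and take |d_i|.
|d| = [8, 5, 7, 2, 8, 2]
Step 2: Midrank |d_i| (ties get averaged ranks).
ranks: |8|->5.5, |5|->3, |7|->4, |2|->1.5, |8|->5.5, |2|->1.5
Step 3: Attach original signs; sum ranks with positive sign and with negative sign.
W+ = 5.5 + 4 = 9.5
W- = 3 + 1.5 + 5.5 + 1.5 = 11.5
(Check: W+ + W- = 21 should equal n(n+1)/2 = 21.)
Step 4: Test statistic W = min(W+, W-) = 9.5.
Step 5: Ties in |d|, so use the tie-corrected normal approximation.
        E[W] = n(n+1)/4 = 6*7/4 = 10.5.
        Tie groups: |d|=2 (t=2), |d|=8 (t=2); sum(t^3 - t) = 12.
        Var[W] = n(n+1)(2n+1)/24 - sum(t^3-t)/48 = 546/24 - 12/48 = 22.5.
        z = (W - E[W]) / sqrt(Var[W]) = (9.5 - 10.5) / 4.7434 = -0.2108.
        Two-sided p = 2*Phi(z) = 0.833029.
Step 6: alpha = 0.1. fail to reject H0.

W+ = 9.5, W- = 11.5, W = min = 9.5, p = 0.833029, fail to reject H0.


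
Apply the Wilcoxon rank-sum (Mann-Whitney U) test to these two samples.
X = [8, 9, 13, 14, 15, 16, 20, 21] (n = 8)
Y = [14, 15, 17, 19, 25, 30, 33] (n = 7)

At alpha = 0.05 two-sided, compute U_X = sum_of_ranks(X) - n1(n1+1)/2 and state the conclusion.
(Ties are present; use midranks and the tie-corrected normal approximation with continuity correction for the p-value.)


Step 1: Combine and sort all 15 observations; assign midranks.
sorted (value, group): (8,X), (9,X), (13,X), (14,X), (14,Y), (15,X), (15,Y), (16,X), (17,Y), (19,Y), (20,X), (21,X), (25,Y), (30,Y), (33,Y)
ranks: 8->1, 9->2, 13->3, 14->4.5, 14->4.5, 15->6.5, 15->6.5, 16->8, 17->9, 19->10, 20->11, 21->12, 25->13, 30->14, 33->15
Step 2: Rank sum for X: R1 = 1 + 2 + 3 + 4.5 + 6.5 + 8 + 11 + 12 = 48.
Step 3: U_X = R1 - n1(n1+1)/2 = 48 - 8*9/2 = 48 - 36 = 12.
       U_Y = n1*n2 - U_X = 56 - 12 = 44.
Step 4: Ties are present, so use the tie-corrected normal approximation (with continuity correction) for the p-value.
Step 5: p-value = 0.072337; compare to alpha = 0.05. fail to reject H0.

U_X = 12, p = 0.072337, fail to reject H0 at alpha = 0.05.


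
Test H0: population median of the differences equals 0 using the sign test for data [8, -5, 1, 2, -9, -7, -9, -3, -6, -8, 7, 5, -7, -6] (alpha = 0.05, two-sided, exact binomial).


Step 1: Discard zero differences. Original n = 14; n_eff = number of nonzero differences = 14.
Nonzero differences (with sign): +8, -5, +1, +2, -9, -7, -9, -3, -6, -8, +7, +5, -7, -6
Step 2: Count signs: positive = 5, negative = 9.
Step 3: Under H0: P(positive) = 0.5, so the number of positives S ~ Bin(14, 0.5).
Step 4: Two-sided exact p-value = sum of Bin(14,0.5) probabilities at or below the observed probability = 0.423950.
Step 5: alpha = 0.05. fail to reject H0.

n_eff = 14, pos = 5, neg = 9, p = 0.423950, fail to reject H0.


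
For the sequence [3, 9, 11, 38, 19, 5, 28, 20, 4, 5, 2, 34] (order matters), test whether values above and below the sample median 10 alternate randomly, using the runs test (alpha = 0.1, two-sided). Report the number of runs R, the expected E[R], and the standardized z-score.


Step 1: Compute median = 10; label A = above, B = below.
Labels in order: BBAAABAABBBA  (n_A = 6, n_B = 6)
Step 2: Count runs R = 6.
Step 3: Under H0 (random ordering), E[R] = 2*n_A*n_B/(n_A+n_B) + 1 = 2*6*6/12 + 1 = 7.0000.
        Var[R] = 2*n_A*n_B*(2*n_A*n_B - n_A - n_B) / ((n_A+n_B)^2 * (n_A+n_B-1)) = 4320/1584 = 2.7273.
        SD[R] = 1.6514.
Step 4: Continuity-corrected z = (R + 0.5 - E[R]) / SD[R] = (6 + 0.5 - 7.0000) / 1.6514 = -0.3028.
Step 5: Two-sided p-value via normal approximation = 2*(1 - Phi(|z|)) = 0.762069.
Step 6: alpha = 0.1. fail to reject H0.

R = 6, z = -0.3028, p = 0.762069, fail to reject H0.


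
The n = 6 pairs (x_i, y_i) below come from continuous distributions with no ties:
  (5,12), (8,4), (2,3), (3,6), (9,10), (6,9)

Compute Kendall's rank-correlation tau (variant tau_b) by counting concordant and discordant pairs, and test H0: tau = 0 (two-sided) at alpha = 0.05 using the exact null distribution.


Step 1: Enumerate the 15 unordered pairs (i,j) with i<j and classify each by sign(x_j-x_i) * sign(y_j-y_i).
  (1,2):dx=+3,dy=-8->D; (1,3):dx=-3,dy=-9->C; (1,4):dx=-2,dy=-6->C; (1,5):dx=+4,dy=-2->D
  (1,6):dx=+1,dy=-3->D; (2,3):dx=-6,dy=-1->C; (2,4):dx=-5,dy=+2->D; (2,5):dx=+1,dy=+6->C
  (2,6):dx=-2,dy=+5->D; (3,4):dx=+1,dy=+3->C; (3,5):dx=+7,dy=+7->C; (3,6):dx=+4,dy=+6->C
  (4,5):dx=+6,dy=+4->C; (4,6):dx=+3,dy=+3->C; (5,6):dx=-3,dy=-1->C
Step 2: C = 10, D = 5, total pairs = 15.
Step 3: tau = (C - D)/(n(n-1)/2) = (10 - 5)/15 = 0.333333.
Step 4: Exact two-sided p-value (enumerate n! = 720 permutations of y under H0): p = 0.469444.
Step 5: alpha = 0.05. fail to reject H0.

tau_b = 0.3333 (C=10, D=5), p = 0.469444, fail to reject H0.


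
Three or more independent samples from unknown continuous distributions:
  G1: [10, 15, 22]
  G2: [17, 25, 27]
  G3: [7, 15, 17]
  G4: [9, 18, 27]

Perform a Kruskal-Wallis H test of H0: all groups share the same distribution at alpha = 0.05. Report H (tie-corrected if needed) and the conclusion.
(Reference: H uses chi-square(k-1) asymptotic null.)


Step 1: Combine all N = 12 observations and assign midranks.
sorted (value, group, rank): (7,G3,1), (9,G4,2), (10,G1,3), (15,G1,4.5), (15,G3,4.5), (17,G2,6.5), (17,G3,6.5), (18,G4,8), (22,G1,9), (25,G2,10), (27,G2,11.5), (27,G4,11.5)
Step 2: Sum ranks within each group.
R_1 = 16.5 (n_1 = 3)
R_2 = 28 (n_2 = 3)
R_3 = 12 (n_3 = 3)
R_4 = 21.5 (n_4 = 3)
Step 3: H = 12/(N(N+1)) * sum(R_i^2/n_i) - 3(N+1)
     = 12/(12*13) * (16.5^2/3 + 28^2/3 + 12^2/3 + 21.5^2/3) - 3*13
     = 0.076923 * 554.167 - 39
     = 3.628205.
Step 4: Ties present; correction factor C = 1 - 18/(12^3 - 12) = 0.989510. Corrected H = 3.628205 / 0.989510 = 3.666667.
Step 5: Under H0, H ~ chi^2(3); p-value = 0.299781.
Step 6: alpha = 0.05. fail to reject H0.

H = 3.6667, df = 3, p = 0.299781, fail to reject H0.


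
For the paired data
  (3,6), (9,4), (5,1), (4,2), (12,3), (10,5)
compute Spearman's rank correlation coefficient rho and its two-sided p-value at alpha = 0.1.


Step 1: Rank x and y separately (midranks; no ties here).
rank(x): 3->1, 9->4, 5->3, 4->2, 12->6, 10->5
rank(y): 6->6, 4->4, 1->1, 2->2, 3->3, 5->5
Step 2: d_i = R_x(i) - R_y(i); compute d_i^2.
  (1-6)^2=25, (4-4)^2=0, (3-1)^2=4, (2-2)^2=0, (6-3)^2=9, (5-5)^2=0
sum(d^2) = 38.
Step 3: rho = 1 - 6*38 / (6*(6^2 - 1)) = 1 - 228/210 = -0.085714.
Step 4: Under H0, t = rho * sqrt((n-2)/(1-rho^2)) = -0.1721 ~ t(4).
Step 5: Two-sided p-value from the t-distribution with 4 df = 0.871743.
Step 6: alpha = 0.1. fail to reject H0.

rho = -0.0857, p = 0.871743, fail to reject H0 at alpha = 0.1.


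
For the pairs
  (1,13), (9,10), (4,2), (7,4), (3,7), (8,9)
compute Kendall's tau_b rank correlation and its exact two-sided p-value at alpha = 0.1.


Step 1: Enumerate the 15 unordered pairs (i,j) with i<j and classify each by sign(x_j-x_i) * sign(y_j-y_i).
  (1,2):dx=+8,dy=-3->D; (1,3):dx=+3,dy=-11->D; (1,4):dx=+6,dy=-9->D; (1,5):dx=+2,dy=-6->D
  (1,6):dx=+7,dy=-4->D; (2,3):dx=-5,dy=-8->C; (2,4):dx=-2,dy=-6->C; (2,5):dx=-6,dy=-3->C
  (2,6):dx=-1,dy=-1->C; (3,4):dx=+3,dy=+2->C; (3,5):dx=-1,dy=+5->D; (3,6):dx=+4,dy=+7->C
  (4,5):dx=-4,dy=+3->D; (4,6):dx=+1,dy=+5->C; (5,6):dx=+5,dy=+2->C
Step 2: C = 8, D = 7, total pairs = 15.
Step 3: tau = (C - D)/(n(n-1)/2) = (8 - 7)/15 = 0.066667.
Step 4: Exact two-sided p-value (enumerate n! = 720 permutations of y under H0): p = 1.000000.
Step 5: alpha = 0.1. fail to reject H0.

tau_b = 0.0667 (C=8, D=7), p = 1.000000, fail to reject H0.


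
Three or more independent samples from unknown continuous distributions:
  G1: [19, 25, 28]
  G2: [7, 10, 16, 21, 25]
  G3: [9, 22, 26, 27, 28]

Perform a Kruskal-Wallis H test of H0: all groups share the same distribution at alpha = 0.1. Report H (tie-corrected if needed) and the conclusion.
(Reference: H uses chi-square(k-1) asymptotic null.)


Step 1: Combine all N = 13 observations and assign midranks.
sorted (value, group, rank): (7,G2,1), (9,G3,2), (10,G2,3), (16,G2,4), (19,G1,5), (21,G2,6), (22,G3,7), (25,G1,8.5), (25,G2,8.5), (26,G3,10), (27,G3,11), (28,G1,12.5), (28,G3,12.5)
Step 2: Sum ranks within each group.
R_1 = 26 (n_1 = 3)
R_2 = 22.5 (n_2 = 5)
R_3 = 42.5 (n_3 = 5)
Step 3: H = 12/(N(N+1)) * sum(R_i^2/n_i) - 3(N+1)
     = 12/(13*14) * (26^2/3 + 22.5^2/5 + 42.5^2/5) - 3*14
     = 0.065934 * 687.833 - 42
     = 3.351648.
Step 4: Ties present; correction factor C = 1 - 12/(13^3 - 13) = 0.994505. Corrected H = 3.351648 / 0.994505 = 3.370166.
Step 5: Under H0, H ~ chi^2(2); p-value = 0.185429.
Step 6: alpha = 0.1. fail to reject H0.

H = 3.3702, df = 2, p = 0.185429, fail to reject H0.
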